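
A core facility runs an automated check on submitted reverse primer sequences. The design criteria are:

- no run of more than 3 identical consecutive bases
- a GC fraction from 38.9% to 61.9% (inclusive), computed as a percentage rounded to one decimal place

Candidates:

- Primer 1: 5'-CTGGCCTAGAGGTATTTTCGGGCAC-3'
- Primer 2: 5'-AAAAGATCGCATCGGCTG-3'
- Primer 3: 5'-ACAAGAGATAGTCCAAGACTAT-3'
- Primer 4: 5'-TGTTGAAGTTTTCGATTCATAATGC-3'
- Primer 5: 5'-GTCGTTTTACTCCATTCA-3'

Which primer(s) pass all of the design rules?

Primer 1 (25 nt, A=4 T=7 G=8 C=6): longest run = 4, exceeds 3 ✗; GC 14/25 = 56.0% ✓ — fails.
Primer 2 (18 nt, A=6 T=3 G=5 C=4): longest run = 4, exceeds 3 ✗; GC 9/18 = 50.0% ✓ — fails.
Primer 3 (22 nt, A=10 T=4 G=4 C=4): longest run = 2 ✓; GC 8/22 = 36.4%, outside 38.9–61.9% ✗ — fails.
Primer 4 (25 nt, A=6 T=11 G=5 C=3): longest run = 4, exceeds 3 ✗; GC 8/25 = 32.0%, outside 38.9–61.9% ✗ — fails.
Primer 5 (18 nt, A=3 T=8 G=2 C=5): longest run = 4, exceeds 3 ✗; GC 7/18 = 38.9% ✓ — fails.

None of the candidates satisfy all criteria.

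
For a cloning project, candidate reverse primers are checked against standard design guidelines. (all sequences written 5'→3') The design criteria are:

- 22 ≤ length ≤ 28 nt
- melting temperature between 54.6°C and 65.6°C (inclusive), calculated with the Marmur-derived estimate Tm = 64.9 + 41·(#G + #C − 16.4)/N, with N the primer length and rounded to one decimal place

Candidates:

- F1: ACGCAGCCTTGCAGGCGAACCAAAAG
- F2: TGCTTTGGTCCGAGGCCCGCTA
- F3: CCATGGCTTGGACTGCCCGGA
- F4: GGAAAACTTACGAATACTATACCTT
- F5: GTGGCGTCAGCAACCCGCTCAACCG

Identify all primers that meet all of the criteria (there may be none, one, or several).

F1 (26 nt, A=9 T=2 G=7 C=8): length 26 ✓; Tm = 64.9 + 41·(15 − 16.4)/26 = 62.7°C ✓ — passes.
F2 (22 nt, A=2 T=6 G=7 C=7): length 22 ✓; Tm = 64.9 + 41·(14 − 16.4)/22 = 60.4°C ✓ — passes.
F3 (21 nt, A=3 T=4 G=7 C=7): length 21, outside 22–28 ✗; Tm = 64.9 + 41·(14 − 16.4)/21 = 60.2°C ✓ — fails.
F4 (25 nt, A=10 T=7 G=3 C=5): length 25 ✓; Tm = 64.9 + 41·(8 − 16.4)/25 = 51.1°C, outside 54.6–65.6°C ✗ — fails.
F5 (25 nt, A=5 T=3 G=7 C=10): length 25 ✓; Tm = 64.9 + 41·(17 − 16.4)/25 = 65.9°C, outside 54.6–65.6°C ✗ — fails.

F1 and F2.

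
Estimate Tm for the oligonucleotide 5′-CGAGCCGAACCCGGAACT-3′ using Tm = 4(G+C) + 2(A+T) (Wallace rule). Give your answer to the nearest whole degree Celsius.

Base counts: A=5, T=1, G=5, C=7 (length 18).
Tm = 2·(5+1) + 4·(5+7) = 2·6 + 4·12 = 12 + 48 = 60°C.

60°C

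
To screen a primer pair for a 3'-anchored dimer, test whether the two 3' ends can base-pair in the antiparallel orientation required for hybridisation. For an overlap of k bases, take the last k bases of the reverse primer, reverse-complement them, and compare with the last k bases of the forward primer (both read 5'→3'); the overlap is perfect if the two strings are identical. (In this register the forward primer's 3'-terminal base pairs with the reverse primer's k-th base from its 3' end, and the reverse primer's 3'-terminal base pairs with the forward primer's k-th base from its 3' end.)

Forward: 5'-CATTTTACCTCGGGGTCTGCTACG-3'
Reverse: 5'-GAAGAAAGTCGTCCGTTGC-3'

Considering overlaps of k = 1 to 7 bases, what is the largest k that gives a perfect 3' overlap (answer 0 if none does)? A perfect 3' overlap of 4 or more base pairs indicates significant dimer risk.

Last 7 bases (5'→3') — forward …TGCTACG, reverse …CCGTTGC.
Reverse complement of the reverse primer's last 7 bases: GCAACGG; its first k bases are the reverse complement of the reverse primer's last k bases, so a perfect k-base overlap needs the forward primer's last k bases to equal them.
Comparing (forward last k vs required): k=1: G vs G ✓; k=2: CG vs GC ✗; k=3: ACG vs GCA ✗; k=4: TACG vs GCAA ✗; k=5: CTACG vs GCAAC ✗; k=6: GCTACG vs GCAACG ✗; k=7: TGCTACG vs GCAACGG ✗.
Only k = 1 is perfect, so the longest perfect 3' overlap is 1.

Longest perfect overlap: 1 complementary base pair; below the dimer-risk threshold (threshold 4).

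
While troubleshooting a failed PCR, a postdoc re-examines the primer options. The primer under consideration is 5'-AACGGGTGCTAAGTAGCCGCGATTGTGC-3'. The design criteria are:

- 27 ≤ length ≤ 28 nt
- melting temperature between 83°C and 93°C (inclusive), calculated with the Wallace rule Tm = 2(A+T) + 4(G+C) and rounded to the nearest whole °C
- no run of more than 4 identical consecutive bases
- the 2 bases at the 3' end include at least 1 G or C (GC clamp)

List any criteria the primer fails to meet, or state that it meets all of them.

Meets all criteria.

Base counts: A=6, T=6, G=10, C=6 (length 28).
length: length 28 ✓
Tm: Tm = 2·12 + 4·16 = 88°C ✓
homopolymer run: longest run = 3 ✓
GC clamp: 3' end GC has 2 G/C ✓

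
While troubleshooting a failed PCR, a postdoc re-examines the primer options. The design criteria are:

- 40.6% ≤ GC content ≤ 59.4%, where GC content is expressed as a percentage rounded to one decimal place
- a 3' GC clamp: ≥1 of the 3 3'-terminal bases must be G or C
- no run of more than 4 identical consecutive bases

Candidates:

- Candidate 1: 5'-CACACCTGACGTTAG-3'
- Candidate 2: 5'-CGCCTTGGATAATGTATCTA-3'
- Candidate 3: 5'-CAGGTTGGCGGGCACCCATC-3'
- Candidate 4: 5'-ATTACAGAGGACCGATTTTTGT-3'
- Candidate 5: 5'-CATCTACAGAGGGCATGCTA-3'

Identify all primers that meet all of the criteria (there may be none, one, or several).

Candidate 1 and Candidate 5.

Candidate 1 (15 nt, A=4 T=3 G=3 C=5): GC 8/15 = 53.3% ✓; 3' end TAG has 1 G/C ✓; longest run = 2 ✓ — passes.
Candidate 2 (20 nt, A=5 T=7 G=4 C=4): GC 8/20 = 40.0%, outside 40.6–59.4% ✗; 3' end CTA has 1 G/C ✓; longest run = 2 ✓ — fails.
Candidate 3 (20 nt, A=3 T=3 G=7 C=7): GC 14/20 = 70.0%, outside 40.6–59.4% ✗; 3' end ATC has 1 G/C ✓; longest run = 3 ✓ — fails.
Candidate 4 (22 nt, A=6 T=8 G=5 C=3): GC 8/22 = 36.4%, outside 40.6–59.4% ✗; 3' end TGT has 1 G/C ✓; longest run = 5, exceeds 4 ✗ — fails.
Candidate 5 (20 nt, A=6 T=4 G=5 C=5): GC 10/20 = 50.0% ✓; 3' end CTA has 1 G/C ✓; longest run = 3 ✓ — passes.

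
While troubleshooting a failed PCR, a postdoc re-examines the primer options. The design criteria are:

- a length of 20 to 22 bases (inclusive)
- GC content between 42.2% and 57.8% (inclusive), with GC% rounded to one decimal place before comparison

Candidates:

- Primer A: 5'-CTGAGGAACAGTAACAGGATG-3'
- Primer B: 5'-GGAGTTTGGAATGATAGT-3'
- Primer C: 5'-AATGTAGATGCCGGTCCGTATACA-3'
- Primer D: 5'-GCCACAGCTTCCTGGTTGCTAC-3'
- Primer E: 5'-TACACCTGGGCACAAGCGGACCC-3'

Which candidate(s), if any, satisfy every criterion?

Primer A (21 nt, A=8 T=3 G=7 C=3): length 21 ✓; GC 10/21 = 47.6% ✓ — passes.
Primer B (18 nt, A=5 T=6 G=7 C=0): length 18, outside 20–22 ✗; GC 7/18 = 38.9%, outside 42.2–57.8% ✗ — fails.
Primer C (24 nt, A=7 T=6 G=6 C=5): length 24, outside 20–22 ✗; GC 11/24 = 45.8% ✓ — fails.
Primer D (22 nt, A=3 T=6 G=5 C=8): length 22 ✓; GC 13/22 = 59.1%, outside 42.2–57.8% ✗ — fails.
Primer E (23 nt, A=6 T=2 G=6 C=9): length 23, outside 20–22 ✗; GC 15/23 = 65.2%, outside 42.2–57.8% ✗ — fails.

Primer A only.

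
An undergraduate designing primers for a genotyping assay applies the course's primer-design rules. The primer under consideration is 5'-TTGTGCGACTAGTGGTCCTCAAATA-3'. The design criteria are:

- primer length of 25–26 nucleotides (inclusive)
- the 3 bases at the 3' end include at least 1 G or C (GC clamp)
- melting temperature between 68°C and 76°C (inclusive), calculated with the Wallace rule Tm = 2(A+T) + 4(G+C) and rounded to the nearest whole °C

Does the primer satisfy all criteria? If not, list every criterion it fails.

Fails: GC clamp.

Base counts: A=6, T=8, G=6, C=5 (length 25).
length: length 25 ✓
GC clamp: 3' end ATA has 0 G/C, need ≥1 ✗
Tm: Tm = 2·14 + 4·11 = 72°C ✓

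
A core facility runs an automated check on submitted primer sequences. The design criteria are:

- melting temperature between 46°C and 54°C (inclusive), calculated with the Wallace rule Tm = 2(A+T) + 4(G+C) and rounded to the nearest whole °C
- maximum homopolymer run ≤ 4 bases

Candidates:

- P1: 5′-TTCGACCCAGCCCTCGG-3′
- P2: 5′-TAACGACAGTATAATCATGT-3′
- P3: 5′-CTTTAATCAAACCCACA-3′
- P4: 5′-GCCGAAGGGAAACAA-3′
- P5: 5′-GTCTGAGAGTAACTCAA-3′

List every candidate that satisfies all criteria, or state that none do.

P1 (17 nt, A=2 T=3 G=4 C=8): Tm = 2·5 + 4·12 = 58°C, outside 46–54°C ✗; longest run = 3 ✓ — fails.
P2 (20 nt, A=8 T=6 G=3 C=3): Tm = 2·14 + 4·6 = 52°C ✓; longest run = 2 ✓ — passes.
P3 (17 nt, A=7 T=4 G=0 C=6): Tm = 2·11 + 4·6 = 46°C ✓; longest run = 3 ✓ — passes.
P4 (15 nt, A=7 T=0 G=5 C=3): Tm = 2·7 + 4·8 = 46°C ✓; longest run = 3 ✓ — passes.
P5 (17 nt, A=6 T=4 G=4 C=3): Tm = 2·10 + 4·7 = 48°C ✓; longest run = 2 ✓ — passes.

P2, P3, P4 and P5.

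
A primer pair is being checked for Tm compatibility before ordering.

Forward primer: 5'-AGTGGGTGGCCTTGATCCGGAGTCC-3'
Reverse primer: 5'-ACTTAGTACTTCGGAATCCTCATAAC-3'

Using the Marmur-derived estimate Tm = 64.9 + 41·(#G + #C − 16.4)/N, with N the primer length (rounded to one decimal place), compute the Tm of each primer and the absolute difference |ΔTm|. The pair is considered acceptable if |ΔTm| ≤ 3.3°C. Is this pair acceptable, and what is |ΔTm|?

|ΔTm| = 9.4°C; the pair is not acceptable.

Forward: G+C = 16, N = 25 → Tm = 64.9 + 41·(16 − 16.4)/25 = 64.2°C.
Reverse: G+C = 10, N = 26 → Tm = 64.9 + 41·(10 − 16.4)/26 = 54.8°C.
|ΔTm| = |64.2 − 54.8| = 9.4°C, > 3.3°C.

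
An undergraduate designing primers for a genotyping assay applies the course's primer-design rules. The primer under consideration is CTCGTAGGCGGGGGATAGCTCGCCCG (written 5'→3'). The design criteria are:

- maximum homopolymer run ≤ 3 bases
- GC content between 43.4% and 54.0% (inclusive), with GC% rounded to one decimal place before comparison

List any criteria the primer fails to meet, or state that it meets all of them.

Base counts: A=3, T=4, G=11, C=8 (length 26).
homopolymer run: longest run = 5, exceeds 3 ✗
GC content: GC 19/26 = 73.1%, outside 43.4–54.0% ✗

Fails: homopolymer run, GC content.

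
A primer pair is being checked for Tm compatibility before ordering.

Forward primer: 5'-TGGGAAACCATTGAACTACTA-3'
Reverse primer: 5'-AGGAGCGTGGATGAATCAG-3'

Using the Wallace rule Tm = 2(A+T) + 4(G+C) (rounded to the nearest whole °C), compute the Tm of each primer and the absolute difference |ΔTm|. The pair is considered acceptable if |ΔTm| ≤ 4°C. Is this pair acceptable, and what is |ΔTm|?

|ΔTm| = 0°C; the pair is acceptable.

Forward: A=8 T=5 G=4 C=4 → Tm = 2·13 + 4·8 = 58°C.
Reverse: A=6 T=3 G=8 C=2 → Tm = 2·9 + 4·10 = 58°C.
|ΔTm| = |58 − 58| = 0°C, ≤ 4°C.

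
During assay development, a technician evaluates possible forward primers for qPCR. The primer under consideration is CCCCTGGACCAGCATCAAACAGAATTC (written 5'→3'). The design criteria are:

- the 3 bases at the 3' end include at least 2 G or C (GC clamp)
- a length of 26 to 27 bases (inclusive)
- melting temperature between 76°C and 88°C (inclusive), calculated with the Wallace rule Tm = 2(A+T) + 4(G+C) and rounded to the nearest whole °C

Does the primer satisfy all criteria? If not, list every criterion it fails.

Base counts: A=9, T=4, G=4, C=10 (length 27).
GC clamp: 3' end TTC has 1 G/C, need ≥2 ✗
length: length 27 ✓
Tm: Tm = 2·13 + 4·14 = 82°C ✓

Fails: GC clamp.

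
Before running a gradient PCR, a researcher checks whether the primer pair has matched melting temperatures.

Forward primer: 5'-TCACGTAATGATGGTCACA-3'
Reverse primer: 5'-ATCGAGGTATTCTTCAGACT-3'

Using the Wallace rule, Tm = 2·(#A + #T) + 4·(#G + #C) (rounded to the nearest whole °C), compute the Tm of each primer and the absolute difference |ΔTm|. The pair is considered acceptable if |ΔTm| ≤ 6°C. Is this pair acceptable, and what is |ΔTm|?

Forward: A=6 T=5 G=4 C=4 → Tm = 2·11 + 4·8 = 54°C.
Reverse: A=5 T=7 G=4 C=4 → Tm = 2·12 + 4·8 = 56°C.
|ΔTm| = |54 − 56| = 2°C, ≤ 6°C.

|ΔTm| = 2°C; the pair is acceptable.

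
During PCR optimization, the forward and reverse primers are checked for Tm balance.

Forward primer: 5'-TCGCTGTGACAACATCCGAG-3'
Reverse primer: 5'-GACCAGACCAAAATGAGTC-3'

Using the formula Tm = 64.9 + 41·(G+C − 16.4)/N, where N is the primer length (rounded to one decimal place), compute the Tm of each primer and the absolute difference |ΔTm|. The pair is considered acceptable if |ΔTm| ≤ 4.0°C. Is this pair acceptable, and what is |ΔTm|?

Forward: G+C = 11, N = 20 → Tm = 64.9 + 41·(11 − 16.4)/20 = 53.8°C.
Reverse: G+C = 9, N = 19 → Tm = 64.9 + 41·(9 − 16.4)/19 = 48.9°C.
|ΔTm| = |53.8 − 48.9| = 4.9°C, > 4.0°C.

|ΔTm| = 4.9°C; the pair is not acceptable.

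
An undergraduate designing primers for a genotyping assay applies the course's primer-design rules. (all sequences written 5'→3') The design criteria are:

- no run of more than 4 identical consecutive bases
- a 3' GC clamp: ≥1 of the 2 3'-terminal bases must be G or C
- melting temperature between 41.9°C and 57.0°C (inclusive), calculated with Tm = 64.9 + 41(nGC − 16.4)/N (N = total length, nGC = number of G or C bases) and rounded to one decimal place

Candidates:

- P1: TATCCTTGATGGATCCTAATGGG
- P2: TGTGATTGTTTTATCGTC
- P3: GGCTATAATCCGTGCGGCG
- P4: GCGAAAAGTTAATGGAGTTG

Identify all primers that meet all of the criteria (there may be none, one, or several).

P1 (23 nt, A=5 T=8 G=6 C=4): longest run = 3 ✓; 3' end GG has 2 G/C ✓; Tm = 64.9 + 41·(10 − 16.4)/23 = 53.5°C ✓ — passes.
P2 (18 nt, A=2 T=10 G=4 C=2): longest run = 4 ✓; 3' end TC has 1 G/C ✓; Tm = 64.9 + 41·(6 − 16.4)/18 = 41.2°C, outside 41.9–57.0°C ✗ — fails.
P3 (19 nt, A=3 T=4 G=7 C=5): longest run = 2 ✓; 3' end CG has 2 G/C ✓; Tm = 64.9 + 41·(12 − 16.4)/19 = 55.4°C ✓ — passes.
P4 (20 nt, A=7 T=5 G=7 C=1): longest run = 4 ✓; 3' end TG has 1 G/C ✓; Tm = 64.9 + 41·(8 − 16.4)/20 = 47.7°C ✓ — passes.

P1, P3 and P4.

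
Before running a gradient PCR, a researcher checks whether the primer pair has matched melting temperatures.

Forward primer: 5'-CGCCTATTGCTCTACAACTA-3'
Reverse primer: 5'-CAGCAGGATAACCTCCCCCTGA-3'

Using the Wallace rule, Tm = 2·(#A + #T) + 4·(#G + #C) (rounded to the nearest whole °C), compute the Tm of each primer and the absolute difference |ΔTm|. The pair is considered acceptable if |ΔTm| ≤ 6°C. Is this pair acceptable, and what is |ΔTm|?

|ΔTm| = 12°C; the pair is not acceptable.

Forward: A=5 T=6 G=2 C=7 → Tm = 2·11 + 4·9 = 58°C.
Reverse: A=6 T=3 G=4 C=9 → Tm = 2·9 + 4·13 = 70°C.
|ΔTm| = |58 − 70| = 12°C, > 6°C.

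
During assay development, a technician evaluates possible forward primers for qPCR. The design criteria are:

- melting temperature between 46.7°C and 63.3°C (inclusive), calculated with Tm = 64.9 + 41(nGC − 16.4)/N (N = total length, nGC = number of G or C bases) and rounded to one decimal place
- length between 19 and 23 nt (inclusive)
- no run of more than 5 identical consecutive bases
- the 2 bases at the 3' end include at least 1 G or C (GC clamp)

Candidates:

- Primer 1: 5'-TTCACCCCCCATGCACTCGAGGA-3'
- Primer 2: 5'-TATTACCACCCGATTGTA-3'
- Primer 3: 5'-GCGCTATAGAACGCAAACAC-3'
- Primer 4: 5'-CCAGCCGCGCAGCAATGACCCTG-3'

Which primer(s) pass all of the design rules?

Primer 3 only.

Primer 1 (23 nt, A=5 T=4 G=4 C=10): Tm = 64.9 + 41·(14 − 16.4)/23 = 60.6°C ✓; length 23 ✓; longest run = 6, exceeds 5 ✗; 3' end GA has 1 G/C ✓ — fails.
Primer 2 (18 nt, A=5 T=6 G=2 C=5): Tm = 64.9 + 41·(7 − 16.4)/18 = 43.5°C, outside 46.7–63.3°C ✗; length 18, outside 19–23 ✗; longest run = 3 ✓; 3' end TA has 0 G/C, need ≥1 ✗ — fails.
Primer 3 (20 nt, A=8 T=2 G=4 C=6): Tm = 64.9 + 41·(10 − 16.4)/20 = 51.8°C ✓; length 20 ✓; longest run = 3 ✓; 3' end AC has 1 G/C ✓ — passes.
Primer 4 (23 nt, A=5 T=2 G=6 C=10): Tm = 64.9 + 41·(16 − 16.4)/23 = 64.2°C, outside 46.7–63.3°C ✗; length 23 ✓; longest run = 3 ✓; 3' end TG has 1 G/C ✓ — fails.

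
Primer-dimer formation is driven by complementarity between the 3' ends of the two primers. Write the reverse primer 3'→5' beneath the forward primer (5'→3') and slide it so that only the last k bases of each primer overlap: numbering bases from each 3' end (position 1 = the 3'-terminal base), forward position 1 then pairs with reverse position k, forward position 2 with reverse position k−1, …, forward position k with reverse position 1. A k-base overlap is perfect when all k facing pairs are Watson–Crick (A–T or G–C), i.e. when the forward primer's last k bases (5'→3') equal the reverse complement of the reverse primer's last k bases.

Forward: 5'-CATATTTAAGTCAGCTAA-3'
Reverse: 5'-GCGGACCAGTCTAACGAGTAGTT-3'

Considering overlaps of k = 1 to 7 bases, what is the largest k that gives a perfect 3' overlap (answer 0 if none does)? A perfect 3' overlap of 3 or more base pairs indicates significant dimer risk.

Last 7 bases (5'→3') — forward …CAGCTAA, reverse …AGTAGTT.
Reverse complement of the reverse primer's last 7 bases: AACTACT; its first k bases are the reverse complement of the reverse primer's last k bases, so a perfect k-base overlap needs the forward primer's last k bases to equal them.
Comparing (forward last k vs required): k=1: A vs A ✓; k=2: AA vs AA ✓; k=3: TAA vs AAC ✗; k=4: CTAA vs AACT ✗; k=5: GCTAA vs AACTA ✗; k=6: AGCTAA vs AACTAC ✗; k=7: CAGCTAA vs AACTACT ✗.
Perfect overlaps at k = 1, 2; the largest is 2.

Longest perfect overlap: 2 complementary base pairs; below the dimer-risk threshold (threshold 3).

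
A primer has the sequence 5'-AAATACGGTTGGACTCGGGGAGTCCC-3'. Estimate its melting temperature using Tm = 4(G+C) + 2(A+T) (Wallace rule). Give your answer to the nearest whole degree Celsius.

Base counts: A=6, T=5, G=9, C=6 (length 26).
Tm = 2·(6+5) + 4·(9+6) = 2·11 + 4·15 = 22 + 60 = 82°C.

82°C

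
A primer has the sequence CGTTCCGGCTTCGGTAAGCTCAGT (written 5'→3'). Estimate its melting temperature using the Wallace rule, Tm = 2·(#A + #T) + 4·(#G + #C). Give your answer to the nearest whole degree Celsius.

Base counts: A=3, T=7, G=7, C=7 (length 24).
Tm = 2·(3+7) + 4·(7+7) = 2·10 + 4·14 = 20 + 56 = 76°C.

76°C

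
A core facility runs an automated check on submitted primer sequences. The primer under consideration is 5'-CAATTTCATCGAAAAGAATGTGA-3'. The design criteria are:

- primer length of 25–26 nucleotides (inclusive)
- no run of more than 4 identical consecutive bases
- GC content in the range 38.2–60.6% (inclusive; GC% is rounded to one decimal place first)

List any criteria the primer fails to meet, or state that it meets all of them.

Base counts: A=10, T=6, G=4, C=3 (length 23).
length: length 23, outside 25–26 ✗
homopolymer run: longest run = 4 ✓
GC content: GC 7/23 = 30.4%, outside 38.2–60.6% ✗

Fails: length, GC content.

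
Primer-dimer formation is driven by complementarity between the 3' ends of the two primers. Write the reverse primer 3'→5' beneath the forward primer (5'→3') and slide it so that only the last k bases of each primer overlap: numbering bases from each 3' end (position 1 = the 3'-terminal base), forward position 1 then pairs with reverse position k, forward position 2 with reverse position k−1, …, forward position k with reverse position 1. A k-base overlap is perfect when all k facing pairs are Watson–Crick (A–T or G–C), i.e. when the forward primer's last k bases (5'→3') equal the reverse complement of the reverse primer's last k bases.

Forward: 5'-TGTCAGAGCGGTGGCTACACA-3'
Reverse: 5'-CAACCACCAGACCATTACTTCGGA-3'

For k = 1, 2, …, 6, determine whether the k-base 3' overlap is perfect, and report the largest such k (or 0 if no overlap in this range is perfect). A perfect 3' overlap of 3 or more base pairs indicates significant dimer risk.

Longest perfect overlap: 0 complementary base pairs; below the dimer-risk threshold (threshold 3).

Last 6 bases (5'→3') — forward …TACACA, reverse …TTCGGA.
Reverse complement of the reverse primer's last 6 bases: TCCGAA; its first k bases are the reverse complement of the reverse primer's last k bases, so a perfect k-base overlap needs the forward primer's last k bases to equal them.
Comparing (forward last k vs required): k=1: A vs T ✗; k=2: CA vs TC ✗; k=3: ACA vs TCC ✗; k=4: CACA vs TCCG ✗; k=5: ACACA vs TCCGA ✗; k=6: TACACA vs TCCGAA ✗.
No overlap length from 1 to 6 is perfect, so the longest perfect 3' overlap is 0.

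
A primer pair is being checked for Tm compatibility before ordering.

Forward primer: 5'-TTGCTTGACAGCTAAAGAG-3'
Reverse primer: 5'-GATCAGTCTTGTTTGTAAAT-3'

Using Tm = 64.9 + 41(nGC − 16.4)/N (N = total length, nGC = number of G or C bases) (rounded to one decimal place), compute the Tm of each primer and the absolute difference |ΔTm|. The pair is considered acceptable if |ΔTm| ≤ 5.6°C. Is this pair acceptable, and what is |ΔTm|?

Forward: G+C = 8, N = 19 → Tm = 64.9 + 41·(8 − 16.4)/19 = 46.8°C.
Reverse: G+C = 6, N = 20 → Tm = 64.9 + 41·(6 − 16.4)/20 = 43.6°C.
|ΔTm| = |46.8 − 43.6| = 3.2°C, ≤ 5.6°C.

|ΔTm| = 3.2°C; the pair is acceptable.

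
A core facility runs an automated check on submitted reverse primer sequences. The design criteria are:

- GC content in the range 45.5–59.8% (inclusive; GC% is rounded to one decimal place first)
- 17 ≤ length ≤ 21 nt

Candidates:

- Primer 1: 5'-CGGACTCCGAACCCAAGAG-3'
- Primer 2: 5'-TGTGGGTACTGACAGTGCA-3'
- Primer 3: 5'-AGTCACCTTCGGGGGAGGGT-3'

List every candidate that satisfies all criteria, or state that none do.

Primer 1 (19 nt, A=6 T=1 G=5 C=7): GC 12/19 = 63.2%, outside 45.5–59.8% ✗; length 19 ✓ — fails.
Primer 2 (19 nt, A=4 T=5 G=7 C=3): GC 10/19 = 52.6% ✓; length 19 ✓ — passes.
Primer 3 (20 nt, A=3 T=4 G=9 C=4): GC 13/20 = 65.0%, outside 45.5–59.8% ✗; length 20 ✓ — fails.

Primer 2 only.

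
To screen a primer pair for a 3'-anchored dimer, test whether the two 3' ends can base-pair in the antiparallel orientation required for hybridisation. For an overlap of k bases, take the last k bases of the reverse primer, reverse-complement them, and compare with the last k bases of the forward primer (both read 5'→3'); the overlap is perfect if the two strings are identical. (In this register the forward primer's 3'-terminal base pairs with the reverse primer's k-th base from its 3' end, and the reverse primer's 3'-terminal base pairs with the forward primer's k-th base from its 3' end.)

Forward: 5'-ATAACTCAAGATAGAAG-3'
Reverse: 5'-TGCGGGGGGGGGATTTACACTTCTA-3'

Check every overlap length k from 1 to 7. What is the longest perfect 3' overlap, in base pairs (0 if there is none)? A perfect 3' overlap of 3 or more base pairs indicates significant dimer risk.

Longest perfect overlap: 6 complementary base pairs; significant dimer risk (threshold 3).

Last 7 bases (5'→3') — forward …ATAGAAG, reverse …ACTTCTA.
Reverse complement of the reverse primer's last 7 bases: TAGAAGT; its first k bases are the reverse complement of the reverse primer's last k bases, so a perfect k-base overlap needs the forward primer's last k bases to equal them.
Comparing (forward last k vs required): k=1: G vs T ✗; k=2: AG vs TA ✗; k=3: AAG vs TAG ✗; k=4: GAAG vs TAGA ✗; k=5: AGAAG vs TAGAA ✗; k=6: TAGAAG vs TAGAAG ✓; k=7: ATAGAAG vs TAGAAGT ✗.
Only k = 6 is perfect, so the longest perfect 3' overlap is 6.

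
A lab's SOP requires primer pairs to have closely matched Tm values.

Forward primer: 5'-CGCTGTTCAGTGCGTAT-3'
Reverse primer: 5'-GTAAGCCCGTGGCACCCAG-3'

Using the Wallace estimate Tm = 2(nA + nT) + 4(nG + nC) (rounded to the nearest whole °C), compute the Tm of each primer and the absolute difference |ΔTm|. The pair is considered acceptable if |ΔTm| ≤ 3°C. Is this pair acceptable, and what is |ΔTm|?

|ΔTm| = 12°C; the pair is not acceptable.

Forward: A=2 T=6 G=5 C=4 → Tm = 2·8 + 4·9 = 52°C.
Reverse: A=4 T=2 G=6 C=7 → Tm = 2·6 + 4·13 = 64°C.
|ΔTm| = |52 − 64| = 12°C, > 3°C.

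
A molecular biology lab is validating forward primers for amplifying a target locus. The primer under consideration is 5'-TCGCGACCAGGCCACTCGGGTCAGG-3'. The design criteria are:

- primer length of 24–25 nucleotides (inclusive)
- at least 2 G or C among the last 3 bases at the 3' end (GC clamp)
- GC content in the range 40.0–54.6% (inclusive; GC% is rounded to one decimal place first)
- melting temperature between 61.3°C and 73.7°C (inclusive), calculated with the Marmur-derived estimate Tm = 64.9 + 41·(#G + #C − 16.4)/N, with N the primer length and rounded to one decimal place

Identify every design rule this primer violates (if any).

Base counts: A=4, T=3, G=9, C=9 (length 25).
length: length 25 ✓
GC clamp: 3' end AGG has 2 G/C ✓
GC content: GC 18/25 = 72.0%, outside 40.0–54.6% ✗
Tm: Tm = 64.9 + 41·(18 − 16.4)/25 = 67.5°C ✓

Fails: GC content.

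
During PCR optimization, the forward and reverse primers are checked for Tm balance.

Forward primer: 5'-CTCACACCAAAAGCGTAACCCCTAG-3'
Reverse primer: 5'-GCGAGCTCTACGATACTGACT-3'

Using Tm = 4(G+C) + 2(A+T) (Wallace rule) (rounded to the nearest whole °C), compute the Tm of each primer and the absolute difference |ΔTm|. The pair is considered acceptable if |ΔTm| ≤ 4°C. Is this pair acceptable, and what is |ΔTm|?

|ΔTm| = 12°C; the pair is not acceptable.

Forward: A=9 T=3 G=3 C=10 → Tm = 2·12 + 4·13 = 76°C.
Reverse: A=5 T=5 G=5 C=6 → Tm = 2·10 + 4·11 = 64°C.
|ΔTm| = |76 − 64| = 12°C, > 4°C.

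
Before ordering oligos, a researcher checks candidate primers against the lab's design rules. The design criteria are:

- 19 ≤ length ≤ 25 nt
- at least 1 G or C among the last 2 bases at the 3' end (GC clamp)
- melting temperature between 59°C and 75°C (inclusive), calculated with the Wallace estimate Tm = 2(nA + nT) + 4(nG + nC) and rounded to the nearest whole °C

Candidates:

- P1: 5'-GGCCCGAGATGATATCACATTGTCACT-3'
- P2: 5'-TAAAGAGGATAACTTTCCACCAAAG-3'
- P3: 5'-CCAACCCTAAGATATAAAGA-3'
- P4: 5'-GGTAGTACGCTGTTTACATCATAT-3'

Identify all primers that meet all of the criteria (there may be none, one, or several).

P2 only.

P1 (27 nt, A=7 T=7 G=6 C=7): length 27, outside 19–25 ✗; 3' end CT has 1 G/C ✓; Tm = 2·14 + 4·13 = 80°C, outside 59–75°C ✗ — fails.
P2 (25 nt, A=11 T=5 G=4 C=5): length 25 ✓; 3' end AG has 1 G/C ✓; Tm = 2·16 + 4·9 = 68°C ✓ — passes.
P3 (20 nt, A=10 T=3 G=2 C=5): length 20 ✓; 3' end GA has 1 G/C ✓; Tm = 2·13 + 4·7 = 54°C, outside 59–75°C ✗ — fails.
P4 (24 nt, A=6 T=9 G=5 C=4): length 24 ✓; 3' end AT has 0 G/C, need ≥1 ✗; Tm = 2·15 + 4·9 = 66°C ✓ — fails.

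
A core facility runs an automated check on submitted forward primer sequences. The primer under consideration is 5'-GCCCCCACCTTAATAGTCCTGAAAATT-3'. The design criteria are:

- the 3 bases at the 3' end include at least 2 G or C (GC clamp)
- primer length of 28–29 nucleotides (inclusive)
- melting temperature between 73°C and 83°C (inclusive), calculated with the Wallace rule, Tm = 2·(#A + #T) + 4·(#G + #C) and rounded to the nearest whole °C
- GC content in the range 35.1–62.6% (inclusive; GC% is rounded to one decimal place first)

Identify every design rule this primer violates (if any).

Fails: GC clamp, length.

Base counts: A=8, T=7, G=3, C=9 (length 27).
GC clamp: 3' end ATT has 0 G/C, need ≥2 ✗
length: length 27, outside 28–29 ✗
Tm: Tm = 2·15 + 4·12 = 78°C ✓
GC content: GC 12/27 = 44.4% ✓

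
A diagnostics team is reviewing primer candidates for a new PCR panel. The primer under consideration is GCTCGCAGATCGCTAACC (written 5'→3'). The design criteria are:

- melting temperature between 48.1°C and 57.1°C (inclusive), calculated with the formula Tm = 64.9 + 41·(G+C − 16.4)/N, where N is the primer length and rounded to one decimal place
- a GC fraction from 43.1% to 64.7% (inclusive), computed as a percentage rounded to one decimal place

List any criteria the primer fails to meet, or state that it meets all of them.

Base counts: A=4, T=3, G=4, C=7 (length 18).
Tm: Tm = 64.9 + 41·(11 − 16.4)/18 = 52.6°C ✓
GC content: GC 11/18 = 61.1% ✓

Meets all criteria.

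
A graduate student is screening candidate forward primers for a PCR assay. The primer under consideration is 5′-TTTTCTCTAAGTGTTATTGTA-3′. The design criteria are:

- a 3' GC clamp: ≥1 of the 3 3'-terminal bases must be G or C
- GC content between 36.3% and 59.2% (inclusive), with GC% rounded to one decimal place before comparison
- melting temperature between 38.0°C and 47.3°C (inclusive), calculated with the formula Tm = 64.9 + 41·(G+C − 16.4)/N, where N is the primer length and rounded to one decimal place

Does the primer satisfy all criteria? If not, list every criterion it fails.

Fails: GC content.

Base counts: A=4, T=12, G=3, C=2 (length 21).
GC clamp: 3' end GTA has 1 G/C ✓
GC content: GC 5/21 = 23.8%, outside 36.3–59.2% ✗
Tm: Tm = 64.9 + 41·(5 − 16.4)/21 = 42.6°C ✓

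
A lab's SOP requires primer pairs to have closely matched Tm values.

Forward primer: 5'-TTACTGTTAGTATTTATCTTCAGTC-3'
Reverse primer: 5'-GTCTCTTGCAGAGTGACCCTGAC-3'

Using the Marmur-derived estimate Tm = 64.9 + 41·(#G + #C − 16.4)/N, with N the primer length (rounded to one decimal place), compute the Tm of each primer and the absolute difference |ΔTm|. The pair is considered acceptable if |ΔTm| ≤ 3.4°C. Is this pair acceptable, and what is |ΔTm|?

Forward: G+C = 7, N = 25 → Tm = 64.9 + 41·(7 − 16.4)/25 = 49.5°C.
Reverse: G+C = 13, N = 23 → Tm = 64.9 + 41·(13 − 16.4)/23 = 58.8°C.
|ΔTm| = |49.5 − 58.8| = 9.3°C, > 3.4°C.

|ΔTm| = 9.3°C; the pair is not acceptable.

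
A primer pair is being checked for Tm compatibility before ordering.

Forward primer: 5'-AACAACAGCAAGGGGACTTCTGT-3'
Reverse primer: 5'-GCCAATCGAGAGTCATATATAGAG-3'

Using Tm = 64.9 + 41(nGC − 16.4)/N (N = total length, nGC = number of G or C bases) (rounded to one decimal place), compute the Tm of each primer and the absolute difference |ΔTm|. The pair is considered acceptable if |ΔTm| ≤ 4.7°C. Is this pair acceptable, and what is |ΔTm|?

|ΔTm| = 1.3°C; the pair is acceptable.

Forward: G+C = 11, N = 23 → Tm = 64.9 + 41·(11 − 16.4)/23 = 55.3°C.
Reverse: G+C = 10, N = 24 → Tm = 64.9 + 41·(10 − 16.4)/24 = 54.0°C.
|ΔTm| = |55.3 − 54.0| = 1.3°C, ≤ 4.7°C.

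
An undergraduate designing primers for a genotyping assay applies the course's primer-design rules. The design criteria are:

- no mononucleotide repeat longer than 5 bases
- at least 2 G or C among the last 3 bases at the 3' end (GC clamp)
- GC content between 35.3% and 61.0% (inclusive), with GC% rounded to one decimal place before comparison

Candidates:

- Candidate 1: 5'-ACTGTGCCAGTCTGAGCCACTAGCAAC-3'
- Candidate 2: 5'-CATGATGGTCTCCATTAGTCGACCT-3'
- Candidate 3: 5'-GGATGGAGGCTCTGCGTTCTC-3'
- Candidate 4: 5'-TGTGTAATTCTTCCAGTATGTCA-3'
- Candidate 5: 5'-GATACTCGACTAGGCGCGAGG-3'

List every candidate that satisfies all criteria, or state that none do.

Candidate 1 (27 nt, A=7 T=5 G=6 C=9): longest run = 2 ✓; 3' end AAC has 1 G/C, need ≥2 ✗; GC 15/27 = 55.6% ✓ — fails.
Candidate 2 (25 nt, A=5 T=8 G=5 C=7): longest run = 2 ✓; 3' end CCT has 2 G/C ✓; GC 12/25 = 48.0% ✓ — passes.
Candidate 3 (21 nt, A=2 T=6 G=8 C=5): longest run = 2 ✓; 3' end CTC has 2 G/C ✓; GC 13/21 = 61.9%, outside 35.3–61.0% ✗ — fails.
Candidate 4 (23 nt, A=5 T=10 G=4 C=4): longest run = 2 ✓; 3' end TCA has 1 G/C, need ≥2 ✗; GC 8/23 = 34.8%, outside 35.3–61.0% ✗ — fails.
Candidate 5 (21 nt, A=5 T=3 G=8 C=5): longest run = 2 ✓; 3' end AGG has 2 G/C ✓; GC 13/21 = 61.9%, outside 35.3–61.0% ✗ — fails.

Candidate 2 only.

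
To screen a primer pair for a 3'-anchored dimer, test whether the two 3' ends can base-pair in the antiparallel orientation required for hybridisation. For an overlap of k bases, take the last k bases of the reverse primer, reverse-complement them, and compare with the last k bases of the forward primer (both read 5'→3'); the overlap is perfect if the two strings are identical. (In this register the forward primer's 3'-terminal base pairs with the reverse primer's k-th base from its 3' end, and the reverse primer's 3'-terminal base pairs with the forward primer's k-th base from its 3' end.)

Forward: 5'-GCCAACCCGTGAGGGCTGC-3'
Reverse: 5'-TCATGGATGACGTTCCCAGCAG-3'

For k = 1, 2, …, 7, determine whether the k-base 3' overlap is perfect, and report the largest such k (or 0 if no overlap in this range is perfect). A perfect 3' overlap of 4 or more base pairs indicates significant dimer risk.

Last 7 bases (5'→3') — forward …GGGCTGC, reverse …CCAGCAG.
Reverse complement of the reverse primer's last 7 bases: CTGCTGG; its first k bases are the reverse complement of the reverse primer's last k bases, so a perfect k-base overlap needs the forward primer's last k bases to equal them.
Comparing (forward last k vs required): k=1: C vs C ✓; k=2: GC vs CT ✗; k=3: TGC vs CTG ✗; k=4: CTGC vs CTGC ✓; k=5: GCTGC vs CTGCT ✗; k=6: GGCTGC vs CTGCTG ✗; k=7: GGGCTGC vs CTGCTGG ✗.
Perfect overlaps at k = 1, 4; the largest is 4.

Longest perfect overlap: 4 complementary base pairs; significant dimer risk (threshold 4).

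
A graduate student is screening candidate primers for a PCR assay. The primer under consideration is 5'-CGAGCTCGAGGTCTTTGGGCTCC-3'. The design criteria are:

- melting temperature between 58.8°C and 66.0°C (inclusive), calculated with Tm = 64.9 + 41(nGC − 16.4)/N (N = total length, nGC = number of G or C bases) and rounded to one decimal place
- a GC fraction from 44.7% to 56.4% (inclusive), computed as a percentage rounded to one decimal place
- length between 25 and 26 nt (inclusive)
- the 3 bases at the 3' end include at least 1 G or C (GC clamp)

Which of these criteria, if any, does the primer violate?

Fails: GC content, length.

Base counts: A=2, T=6, G=8, C=7 (length 23).
Tm: Tm = 64.9 + 41·(15 − 16.4)/23 = 62.4°C ✓
GC content: GC 15/23 = 65.2%, outside 44.7–56.4% ✗
length: length 23, outside 25–26 ✗
GC clamp: 3' end TCC has 2 G/C ✓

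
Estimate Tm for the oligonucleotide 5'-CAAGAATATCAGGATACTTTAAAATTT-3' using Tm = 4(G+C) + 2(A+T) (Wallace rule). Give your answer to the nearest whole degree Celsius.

Base counts: A=12, T=9, G=3, C=3 (length 27).
Tm = 2·(12+9) + 4·(3+3) = 2·21 + 4·6 = 42 + 24 = 66°C.

66°C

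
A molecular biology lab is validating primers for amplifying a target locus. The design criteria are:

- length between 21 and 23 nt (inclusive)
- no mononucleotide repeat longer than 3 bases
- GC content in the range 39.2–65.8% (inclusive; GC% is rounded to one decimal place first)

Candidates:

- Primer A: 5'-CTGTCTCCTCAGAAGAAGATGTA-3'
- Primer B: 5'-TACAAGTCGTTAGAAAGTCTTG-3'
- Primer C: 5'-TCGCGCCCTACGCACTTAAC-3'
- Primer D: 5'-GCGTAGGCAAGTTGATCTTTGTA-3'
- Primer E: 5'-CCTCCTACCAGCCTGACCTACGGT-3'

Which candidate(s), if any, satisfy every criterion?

Primer A and Primer D.

Primer A (23 nt, A=7 T=6 G=5 C=5): length 23 ✓; longest run = 2 ✓; GC 10/23 = 43.5% ✓ — passes.
Primer B (22 nt, A=7 T=7 G=5 C=3): length 22 ✓; longest run = 3 ✓; GC 8/22 = 36.4%, outside 39.2–65.8% ✗ — fails.
Primer C (20 nt, A=4 T=4 G=3 C=9): length 20, outside 21–23 ✗; longest run = 3 ✓; GC 12/20 = 60.0% ✓ — fails.
Primer D (23 nt, A=5 T=8 G=7 C=3): length 23 ✓; longest run = 3 ✓; GC 10/23 = 43.5% ✓ — passes.
Primer E (24 nt, A=4 T=5 G=4 C=11): length 24, outside 21–23 ✗; longest run = 2 ✓; GC 15/24 = 62.5% ✓ — fails.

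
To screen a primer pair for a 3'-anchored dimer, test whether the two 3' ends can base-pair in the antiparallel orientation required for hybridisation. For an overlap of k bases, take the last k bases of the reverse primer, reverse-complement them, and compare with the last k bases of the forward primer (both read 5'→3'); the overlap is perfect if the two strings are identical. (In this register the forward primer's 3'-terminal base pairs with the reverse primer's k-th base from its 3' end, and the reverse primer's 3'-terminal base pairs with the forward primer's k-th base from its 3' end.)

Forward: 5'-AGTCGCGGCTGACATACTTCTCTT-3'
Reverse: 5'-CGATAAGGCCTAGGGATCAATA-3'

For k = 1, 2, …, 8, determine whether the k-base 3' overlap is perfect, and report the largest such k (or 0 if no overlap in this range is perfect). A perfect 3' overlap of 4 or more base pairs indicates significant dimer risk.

Last 8 bases (5'→3') — forward …CTTCTCTT, reverse …GATCAATA.
Reverse complement of the reverse primer's last 8 bases: TATTGATC; its first k bases are the reverse complement of the reverse primer's last k bases, so a perfect k-base overlap needs the forward primer's last k bases to equal them.
Comparing (forward last k vs required): k=1: T vs T ✓; k=2: TT vs TA ✗; k=3: CTT vs TAT ✗; k=4: TCTT vs TATT ✗; k=5: CTCTT vs TATTG ✗; k=6: TCTCTT vs TATTGA ✗; k=7: TTCTCTT vs TATTGAT ✗; k=8: CTTCTCTT vs TATTGATC ✗.
Only k = 1 is perfect, so the longest perfect 3' overlap is 1.

Longest perfect overlap: 1 complementary base pair; below the dimer-risk threshold (threshold 4).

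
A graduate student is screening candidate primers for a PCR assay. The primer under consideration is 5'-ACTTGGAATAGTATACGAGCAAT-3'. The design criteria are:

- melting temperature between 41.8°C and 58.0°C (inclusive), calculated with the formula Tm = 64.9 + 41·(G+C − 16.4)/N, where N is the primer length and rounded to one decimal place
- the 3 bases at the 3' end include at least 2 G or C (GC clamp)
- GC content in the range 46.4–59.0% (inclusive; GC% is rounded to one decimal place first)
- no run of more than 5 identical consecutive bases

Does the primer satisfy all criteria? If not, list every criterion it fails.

Fails: GC clamp, GC content.

Base counts: A=9, T=6, G=5, C=3 (length 23).
Tm: Tm = 64.9 + 41·(8 − 16.4)/23 = 49.9°C ✓
GC clamp: 3' end AAT has 0 G/C, need ≥2 ✗
GC content: GC 8/23 = 34.8%, outside 46.4–59.0% ✗
homopolymer run: longest run = 2 ✓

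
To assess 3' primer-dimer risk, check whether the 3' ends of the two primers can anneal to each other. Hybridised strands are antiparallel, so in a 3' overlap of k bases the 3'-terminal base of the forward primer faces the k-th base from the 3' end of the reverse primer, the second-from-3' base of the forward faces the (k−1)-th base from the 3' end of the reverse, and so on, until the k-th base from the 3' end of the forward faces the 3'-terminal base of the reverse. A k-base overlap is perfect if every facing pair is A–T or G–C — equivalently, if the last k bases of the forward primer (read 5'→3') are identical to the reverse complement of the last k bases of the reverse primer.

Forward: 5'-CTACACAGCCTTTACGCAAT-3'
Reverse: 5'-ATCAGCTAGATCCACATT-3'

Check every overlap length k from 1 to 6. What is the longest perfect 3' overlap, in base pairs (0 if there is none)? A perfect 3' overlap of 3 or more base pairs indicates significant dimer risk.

Last 6 bases (5'→3') — forward …CGCAAT, reverse …CACATT.
Reverse complement of the reverse primer's last 6 bases: AATGTG; its first k bases are the reverse complement of the reverse primer's last k bases, so a perfect k-base overlap needs the forward primer's last k bases to equal them.
Comparing (forward last k vs required): k=1: T vs A ✗; k=2: AT vs AA ✗; k=3: AAT vs AAT ✓; k=4: CAAT vs AATG ✗; k=5: GCAAT vs AATGT ✗; k=6: CGCAAT vs AATGTG ✗.
Only k = 3 is perfect, so the longest perfect 3' overlap is 3.

Longest perfect overlap: 3 complementary base pairs; significant dimer risk (threshold 3).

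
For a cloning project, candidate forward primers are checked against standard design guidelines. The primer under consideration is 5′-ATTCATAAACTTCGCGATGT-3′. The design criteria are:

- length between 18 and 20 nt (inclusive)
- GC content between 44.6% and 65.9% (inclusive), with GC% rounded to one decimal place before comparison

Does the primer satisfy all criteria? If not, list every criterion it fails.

Fails: GC content.

Base counts: A=6, T=7, G=3, C=4 (length 20).
length: length 20 ✓
GC content: GC 7/20 = 35.0%, outside 44.6–65.9% ✗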